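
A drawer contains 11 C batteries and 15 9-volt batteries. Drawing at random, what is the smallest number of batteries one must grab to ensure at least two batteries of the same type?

Treat the 2 types as pigeonholes.
The worst case takes 1 battery of each type without reaching 2 of any: 2 × 1 = 2.
The next battery must bring some type to 2, so 2 + 1 = 3.

3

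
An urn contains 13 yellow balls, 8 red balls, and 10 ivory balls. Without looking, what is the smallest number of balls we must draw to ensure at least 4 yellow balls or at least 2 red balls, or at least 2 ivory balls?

6

Each of the 3 colors has its own threshold; avoid all of them simultaneously.
The worst case stops just short of every target: 3 yellow, 1 red, 1 ivory — 3 + 1 + 1 = 5 balls.
One more ball must push some color to its target, so 5 + 1 = 6.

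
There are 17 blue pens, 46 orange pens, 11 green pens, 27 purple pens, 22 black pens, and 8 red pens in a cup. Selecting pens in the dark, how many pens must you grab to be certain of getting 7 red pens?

The worst case draws every non-red pen first: 17 + 46 + 11 + 27 + 22 = 123.
The next 7 draws are then forced to be red, giving 123 + 7 = 130.

130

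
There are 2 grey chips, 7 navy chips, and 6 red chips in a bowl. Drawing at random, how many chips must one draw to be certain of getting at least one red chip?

10

The worst case draws every non-red chip first: 2 + 7 = 9.
The next draw is then forced to be red, giving 9 + 1 = 10.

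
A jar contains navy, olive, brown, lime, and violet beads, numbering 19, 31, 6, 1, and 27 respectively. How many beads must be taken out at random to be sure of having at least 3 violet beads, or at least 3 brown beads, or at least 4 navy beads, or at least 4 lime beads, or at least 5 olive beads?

13

The worst case stops just short of every target: 3 navy, 4 olive, 2 brown, all 1 lime, 2 violet — 3 + 4 + 2 + 1 + 2 = 12 beads.
One more bead must push some color to its target, so 12 + 1 = 13.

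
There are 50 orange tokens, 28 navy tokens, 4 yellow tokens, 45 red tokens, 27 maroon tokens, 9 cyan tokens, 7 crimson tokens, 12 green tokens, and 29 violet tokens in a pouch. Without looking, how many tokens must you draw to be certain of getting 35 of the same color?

185

In the worst case we take at most 34 of each color, but all 28 navy, all 4 yellow, all 27 maroon, all 9 cyan, all 7 crimson, all 12 green, and all 29 violet (fewer than 34), giving 34 + 28 + 4 + 34 + 27 + 9 + 7 + 12 + 29 = 184.
One more token then forces some color to 35, so 184 + 1 = 185.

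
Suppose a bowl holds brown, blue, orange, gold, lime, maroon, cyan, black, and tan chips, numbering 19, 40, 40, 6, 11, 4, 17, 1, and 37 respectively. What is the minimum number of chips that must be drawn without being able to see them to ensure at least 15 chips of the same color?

In the worst case we take at most 14 of each color, but all 6 gold, all 11 lime, all 4 maroon, and all 1 black (fewer than 14), giving 14 + 14 + 14 + 6 + 11 + 4 + 14 + 1 + 14 = 92.
One more chip then forces some color to 15, so 92 + 1 = 93.

93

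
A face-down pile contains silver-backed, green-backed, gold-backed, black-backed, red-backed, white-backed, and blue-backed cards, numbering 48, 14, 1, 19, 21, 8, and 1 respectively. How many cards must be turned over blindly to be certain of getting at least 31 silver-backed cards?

95

The worst case draws every non-silver-backed card first: 14 + 1 + 19 + 21 + 8 + 1 = 64.
The next 31 draws are then forced to be silver-backed, giving 64 + 31 = 95.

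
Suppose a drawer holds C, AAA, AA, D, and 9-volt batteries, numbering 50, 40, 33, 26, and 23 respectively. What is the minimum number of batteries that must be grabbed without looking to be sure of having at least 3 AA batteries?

142

The worst case draws every non-AA battery first: 50 + 40 + 26 + 23 = 139.
The next 3 draws are then forced to be AA, giving 139 + 3 = 142.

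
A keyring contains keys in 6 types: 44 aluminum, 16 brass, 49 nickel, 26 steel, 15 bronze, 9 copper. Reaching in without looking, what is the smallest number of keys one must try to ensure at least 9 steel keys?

To avoid steel keys as long as possible, exhaust the other 5 types first.
The worst case draws every non-steel key first: 44 + 16 + 49 + 15 + 9 = 133.
The next 9 draws are then forced to be steel, giving 133 + 9 = 142.

142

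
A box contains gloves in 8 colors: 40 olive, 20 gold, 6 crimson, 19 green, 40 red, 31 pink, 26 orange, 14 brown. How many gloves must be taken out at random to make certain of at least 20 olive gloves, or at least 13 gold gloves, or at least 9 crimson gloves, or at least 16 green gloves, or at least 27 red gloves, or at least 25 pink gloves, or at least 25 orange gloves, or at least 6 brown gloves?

132

The worst case stops just short of every target: 19 olive, 12 gold, all 6 crimson, 15 green, 26 red, 24 pink, 24 orange, 5 brown — 19 + 12 + 6 + 15 + 26 + 24 + 24 + 5 = 131 gloves.
One more glove must push some color to its target, so 131 + 1 = 132.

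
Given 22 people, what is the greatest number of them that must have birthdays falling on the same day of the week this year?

4

The 22 people fall into 7 days of the week.
If each of the 7 days of the week held at most 3, the total would be at most 7 × 3 = 21 < 22, a contradiction.
So at least one holds ⌈22/7⌉ = 4.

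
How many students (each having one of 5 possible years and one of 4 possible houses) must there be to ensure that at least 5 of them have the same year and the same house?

81

There are 5 × 4 = 20 (year, house) combinations acting as pigeonholes.
With 20 × 4 = 80 students we could place exactly 4 in each, with no (year, house) pair reaching 5.
One more forces some (year, house) pair to hold 5, so 80 + 1 = 81.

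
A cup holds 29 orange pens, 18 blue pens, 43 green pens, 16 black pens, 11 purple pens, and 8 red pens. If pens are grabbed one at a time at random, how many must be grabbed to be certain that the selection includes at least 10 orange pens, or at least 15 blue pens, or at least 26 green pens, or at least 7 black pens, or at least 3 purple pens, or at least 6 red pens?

62

The worst case stops just short of every target: 9 orange, 14 blue, 25 green, 6 black, 2 purple, 5 red — 9 + 14 + 25 + 6 + 2 + 5 = 61 pens.
One more pen must push some ink color to its target, so 61 + 1 = 62.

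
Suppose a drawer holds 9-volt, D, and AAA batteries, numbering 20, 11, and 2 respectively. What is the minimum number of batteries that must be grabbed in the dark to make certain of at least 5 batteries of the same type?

In the worst case we take at most 4 of each type, but all 2 AAA (fewer than 4), giving 4 + 4 + 2 = 10.
One more battery then forces some type to 5, so 10 + 1 = 11.

11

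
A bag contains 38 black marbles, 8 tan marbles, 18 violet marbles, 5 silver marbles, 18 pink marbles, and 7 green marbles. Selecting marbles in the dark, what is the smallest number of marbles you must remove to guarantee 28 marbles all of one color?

In the worst case we take at most 27 of each color, but all 8 tan, all 18 violet, all 5 silver, all 18 pink, and all 7 green (fewer than 27), giving 27 + 8 + 18 + 5 + 18 + 7 = 83.
One more marble then forces some color to 28, so 83 + 1 = 84.

84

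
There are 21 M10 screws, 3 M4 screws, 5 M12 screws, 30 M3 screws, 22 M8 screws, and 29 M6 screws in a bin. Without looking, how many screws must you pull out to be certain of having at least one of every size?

108

The hardest size to obtain is M4: we could draw every other screw first — 110 − 3 = 107 screws — without a single M4 one.
The next draw must be M4, so 107 + 1 = 108.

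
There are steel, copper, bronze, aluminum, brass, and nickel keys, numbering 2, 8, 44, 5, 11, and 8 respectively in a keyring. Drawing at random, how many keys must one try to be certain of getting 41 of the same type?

75

In the worst case we take at most 40 of each type, but all 2 steel, all 8 copper, all 5 aluminum, all 11 brass, and all 8 nickel (fewer than 40), giving 2 + 8 + 40 + 5 + 11 + 8 = 74.
One more key then forces some type to 41, so 74 + 1 = 75.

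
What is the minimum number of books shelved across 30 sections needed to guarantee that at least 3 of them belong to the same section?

61

There are 30 sections acting as pigeonholes.
With 30 × 2 = 60 books we could place exactly 2 in each, with no class reaching 3.
One more forces some class to hold 3, so 60 + 1 = 61.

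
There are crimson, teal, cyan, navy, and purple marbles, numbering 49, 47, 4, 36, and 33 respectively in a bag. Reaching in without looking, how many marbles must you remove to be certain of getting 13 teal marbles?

The worst case draws every non-teal marble first: 49 + 4 + 36 + 33 = 122.
The next 13 draws are then forced to be teal, giving 122 + 13 = 135.

135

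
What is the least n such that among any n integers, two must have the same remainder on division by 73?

74

Two integers differ by a multiple of 73 exactly when they share a remainder mod 73.
There are 73 residue classes mod 73, so 73 integers can all lie in distinct classes.
One more integer must repeat a residue, giving a difference divisible by 73. So n = 73 + 1 = 74.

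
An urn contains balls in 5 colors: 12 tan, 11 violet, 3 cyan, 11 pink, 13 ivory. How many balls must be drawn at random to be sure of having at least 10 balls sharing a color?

40

In the worst case we take at most 9 of each color, but all 3 cyan (fewer than 9), giving 9 + 9 + 3 + 9 + 9 = 39.
One more ball then forces some color to 10, so 39 + 1 = 40.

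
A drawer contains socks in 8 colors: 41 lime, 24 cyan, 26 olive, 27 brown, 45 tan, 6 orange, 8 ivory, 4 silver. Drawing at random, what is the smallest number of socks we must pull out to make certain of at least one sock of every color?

178

The hardest color to obtain is silver: we could draw every other sock first — 181 − 4 = 177 socks — without a single silver one.
The next draw must be silver, so 177 + 1 = 178.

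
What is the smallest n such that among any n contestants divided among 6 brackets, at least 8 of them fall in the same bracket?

43

There are 6 brackets acting as pigeonholes.
With 6 × 7 = 42 contestants we could place exactly 7 in each, with no class reaching 8.
One more forces some class to hold 8, so 42 + 1 = 43.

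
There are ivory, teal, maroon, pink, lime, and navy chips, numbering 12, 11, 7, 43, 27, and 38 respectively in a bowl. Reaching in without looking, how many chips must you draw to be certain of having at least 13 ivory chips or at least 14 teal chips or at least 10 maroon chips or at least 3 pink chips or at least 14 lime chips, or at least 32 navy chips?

77

Each of the 6 colors has its own threshold; avoid all of them simultaneously.
The worst case stops just short of every target: 12 ivory, all 11 teal, all 7 maroon, 2 pink, 13 lime, 31 navy — 12 + 11 + 7 + 2 + 13 + 31 = 76 chips.
One more chip must push some color to its target, so 76 + 1 = 77.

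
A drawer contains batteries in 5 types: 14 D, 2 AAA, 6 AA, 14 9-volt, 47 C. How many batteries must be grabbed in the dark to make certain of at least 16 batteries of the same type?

52

Treat the 5 types as pigeonholes.
In the worst case we take at most 15 of each type, but all 14 D, all 2 AAA, all 6 AA, and all 14 9-volt (fewer than 15), giving 14 + 2 + 6 + 14 + 15 = 51.
One more battery then forces some type to 16, so 51 + 1 = 52.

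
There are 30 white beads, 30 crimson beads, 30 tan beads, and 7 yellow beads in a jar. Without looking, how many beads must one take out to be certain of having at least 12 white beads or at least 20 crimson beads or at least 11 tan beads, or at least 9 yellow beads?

48

The worst case stops just short of every target: 11 white, 19 crimson, 10 tan, all 7 yellow — 11 + 19 + 10 + 7 = 47 beads.
One more bead must push some color to its target, so 47 + 1 = 48.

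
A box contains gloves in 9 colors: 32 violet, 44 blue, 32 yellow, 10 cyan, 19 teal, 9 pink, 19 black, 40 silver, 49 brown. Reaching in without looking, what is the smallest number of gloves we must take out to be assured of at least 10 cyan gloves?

To avoid cyan gloves as long as possible, exhaust the other 8 colors first.
The worst case draws every non-cyan glove first: 32 + 44 + 32 + 19 + 9 + 19 + 40 + 49 = 244.
The next 10 draws are then forced to be cyan, giving 244 + 10 = 254.

254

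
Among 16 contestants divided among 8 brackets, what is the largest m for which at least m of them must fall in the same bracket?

2

If each of the 8 brackets held at most 1, the total would be at most 8 × 1 = 8 < 16, a contradiction.
So at least one holds ⌈16/8⌉ = 2.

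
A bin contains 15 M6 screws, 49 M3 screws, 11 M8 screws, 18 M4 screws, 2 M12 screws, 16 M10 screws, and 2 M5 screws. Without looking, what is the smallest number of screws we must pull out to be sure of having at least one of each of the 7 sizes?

The hardest size to obtain is M12: we could draw every other screw first — 113 − 2 = 111 screws — without a single M12 one.
The next draw must be M12, so 111 + 1 = 112.

112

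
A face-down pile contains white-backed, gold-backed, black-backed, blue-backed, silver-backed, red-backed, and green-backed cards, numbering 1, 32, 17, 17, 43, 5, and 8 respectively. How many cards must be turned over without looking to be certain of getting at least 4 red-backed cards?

122

The worst case draws every non-red-backed card first: 1 + 32 + 17 + 17 + 43 + 8 = 118.
The next 4 draws are then forced to be red-backed, giving 118 + 4 = 122.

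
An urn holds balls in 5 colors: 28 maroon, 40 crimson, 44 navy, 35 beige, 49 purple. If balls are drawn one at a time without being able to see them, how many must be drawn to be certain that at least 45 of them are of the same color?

In the worst case we take at most 44 of each color, but all 28 maroon, all 40 crimson, and all 35 beige (fewer than 44), giving 28 + 40 + 44 + 35 + 44 = 191.
One more ball then forces some color to 45, so 191 + 1 = 192.

192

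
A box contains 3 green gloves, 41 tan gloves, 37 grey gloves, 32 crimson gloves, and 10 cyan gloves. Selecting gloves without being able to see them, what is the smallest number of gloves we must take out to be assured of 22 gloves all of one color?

In the worst case we take at most 21 of each color, but all 3 green and all 10 cyan (fewer than 21), giving 3 + 21 + 21 + 21 + 10 = 76.
One more glove then forces some color to 22, so 76 + 1 = 77.

77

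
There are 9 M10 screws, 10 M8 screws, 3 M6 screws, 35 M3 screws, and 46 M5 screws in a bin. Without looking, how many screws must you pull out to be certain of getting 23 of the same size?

67

In the worst case we take at most 22 of each size, but all 9 M10, all 10 M8, and all 3 M6 (fewer than 22), giving 9 + 10 + 3 + 22 + 22 = 66.
One more screw then forces some size to 23, so 66 + 1 = 67.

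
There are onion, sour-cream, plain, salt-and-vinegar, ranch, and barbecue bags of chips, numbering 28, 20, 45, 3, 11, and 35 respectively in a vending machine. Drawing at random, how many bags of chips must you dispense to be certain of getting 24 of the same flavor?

In the worst case we take at most 23 of each flavor, but all 20 sour-cream, all 3 salt-and-vinegar, and all 11 ranch (fewer than 23), giving 23 + 20 + 23 + 3 + 11 + 23 = 103.
One more bag of chips then forces some flavor to 24, so 103 + 1 = 104.

104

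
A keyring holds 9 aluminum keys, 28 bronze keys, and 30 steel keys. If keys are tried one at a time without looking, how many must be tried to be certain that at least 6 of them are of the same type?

16

The worst case takes 5 keys of each type without reaching 6 of any: 3 × 5 = 15.
The next key must bring some type to 6, so 15 + 1 = 16.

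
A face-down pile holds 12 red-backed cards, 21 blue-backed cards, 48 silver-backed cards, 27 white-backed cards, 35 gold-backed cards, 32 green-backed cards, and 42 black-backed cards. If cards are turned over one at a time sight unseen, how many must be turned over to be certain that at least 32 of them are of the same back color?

Treat the 7 back colors as pigeonholes.
In the worst case we take at most 31 of each back color, but all 12 red-backed, all 21 blue-backed, and all 27 white-backed (fewer than 31), giving 12 + 21 + 31 + 27 + 31 + 31 + 31 = 184.
One more card then forces some back color to 32, so 184 + 1 = 185.

185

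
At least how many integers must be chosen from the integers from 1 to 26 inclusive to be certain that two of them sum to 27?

Partition {1, …, 26} into 13 pairs: {1,26}, {2,25}, …, {13,14}.
Choosing 13 integers — say the integers 1 through 13 — takes one from each pair and avoids the property.
Choosing 14 forces two into the same pair by pigeonhole, and those sum to 27. So 14.

14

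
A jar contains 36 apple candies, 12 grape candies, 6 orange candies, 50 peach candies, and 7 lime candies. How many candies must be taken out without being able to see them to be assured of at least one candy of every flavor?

The hardest flavor to obtain is orange: we could draw every other candy first — 111 − 6 = 105 candies — without a single orange one.
The next draw must be orange, so 105 + 1 = 106.

106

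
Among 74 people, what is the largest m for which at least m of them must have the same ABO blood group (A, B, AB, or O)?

19

There are 4 ABO blood groups, which serve as the pigeonholes.
If each of the 4 ABO blood groups held at most 18, the total would be at most 4 × 18 = 72 < 74, a contradiction.
So at least one holds ⌈74/4⌉ = 19.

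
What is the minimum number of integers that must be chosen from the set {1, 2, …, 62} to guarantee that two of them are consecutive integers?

32

Partition {1, …, 62} into 31 pairs: {1,2}, {3,4}, …, {61,62}.
Choosing 31 integers — say the 31 even numbers 2, 4, …, 62 — takes one from each pair and avoids the property.
Choosing 32 forces two into the same pair by pigeonhole, and those are consecutive. So 32.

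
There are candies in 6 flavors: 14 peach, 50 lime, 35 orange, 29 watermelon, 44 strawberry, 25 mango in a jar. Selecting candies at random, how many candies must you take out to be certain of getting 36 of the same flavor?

In the worst case we take at most 35 of each flavor, but all 14 peach, all 29 watermelon, and all 25 mango (fewer than 35), giving 14 + 35 + 35 + 29 + 35 + 25 = 173.
One more candy then forces some flavor to 36, so 173 + 1 = 174.

174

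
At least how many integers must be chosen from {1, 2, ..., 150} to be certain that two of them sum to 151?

76

Partition {1, …, 150} into 75 pairs: {1,150}, {2,149}, …, {75,76}.
Choosing 75 integers — say the integers 1 through 75 — takes one from each pair and avoids the property.
Choosing 76 forces two into the same pair by pigeonhole, and those sum to 151. So 76.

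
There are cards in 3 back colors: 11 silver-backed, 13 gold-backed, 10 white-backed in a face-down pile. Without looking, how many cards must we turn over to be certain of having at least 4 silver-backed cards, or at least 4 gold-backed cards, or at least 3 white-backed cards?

9

The worst case stops just short of every target: 3 silver-backed, 3 gold-backed, 2 white-backed — 3 + 3 + 2 = 8 cards.
One more card must push some back color to its target, so 8 + 1 = 9.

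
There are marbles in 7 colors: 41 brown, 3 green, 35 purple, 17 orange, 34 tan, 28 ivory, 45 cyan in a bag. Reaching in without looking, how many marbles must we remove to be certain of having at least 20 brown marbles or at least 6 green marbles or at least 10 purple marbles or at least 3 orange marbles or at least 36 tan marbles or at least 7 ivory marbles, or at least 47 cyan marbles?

Each of the 7 colors has its own threshold; avoid all of them simultaneously.
The worst case stops just short of every target: 19 brown, all 3 green, 9 purple, 2 orange, all 34 tan, 6 ivory, all 45 cyan — 19 + 3 + 9 + 2 + 34 + 6 + 45 = 118 marbles.
One more marble must push some color to its target, so 118 + 1 = 119.

119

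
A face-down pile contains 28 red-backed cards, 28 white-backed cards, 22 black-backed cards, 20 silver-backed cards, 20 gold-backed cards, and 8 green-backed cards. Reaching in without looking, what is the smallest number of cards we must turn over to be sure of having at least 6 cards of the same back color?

The worst case takes 5 cards of each back color without reaching 6 of any: 6 × 5 = 30.
The next card must bring some back color to 6, so 30 + 1 = 31.

31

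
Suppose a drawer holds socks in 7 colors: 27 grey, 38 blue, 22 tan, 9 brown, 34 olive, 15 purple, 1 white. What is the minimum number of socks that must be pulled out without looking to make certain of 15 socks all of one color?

Treat the 7 colors as pigeonholes.
In the worst case we take at most 14 of each color, but all 9 brown and all 1 white (fewer than 14), giving 14 + 14 + 14 + 9 + 14 + 14 + 1 = 80.
One more sock then forces some color to 15, so 80 + 1 = 81.

81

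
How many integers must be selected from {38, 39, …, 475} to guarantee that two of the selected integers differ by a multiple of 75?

76

Group the integers by remainder mod 75; there are 75 residue classes, each nonempty in this range.
Choosing one from each class (75 integers) avoids any shared remainder.
One more choice must repeat a class, so two differ by a multiple of 75. Hence 75 + 1 = 76.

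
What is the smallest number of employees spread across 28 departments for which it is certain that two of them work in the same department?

29

There are 28 departments acting as pigeonholes.
With 28 employees we could place one in each, avoiding any repeat.
One more forces some class to hold 2, so 28 + 1 = 29.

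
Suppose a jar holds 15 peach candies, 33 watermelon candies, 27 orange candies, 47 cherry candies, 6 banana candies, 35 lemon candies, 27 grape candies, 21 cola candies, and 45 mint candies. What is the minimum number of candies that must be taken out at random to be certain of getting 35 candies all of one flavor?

232

In the worst case we take at most 34 of each flavor, but all 15 peach, all 33 watermelon, all 27 orange, all 6 banana, all 27 grape, and all 21 cola (fewer than 34), giving 15 + 33 + 27 + 34 + 6 + 34 + 27 + 21 + 34 = 231.
One more candy then forces some flavor to 35, so 231 + 1 = 232.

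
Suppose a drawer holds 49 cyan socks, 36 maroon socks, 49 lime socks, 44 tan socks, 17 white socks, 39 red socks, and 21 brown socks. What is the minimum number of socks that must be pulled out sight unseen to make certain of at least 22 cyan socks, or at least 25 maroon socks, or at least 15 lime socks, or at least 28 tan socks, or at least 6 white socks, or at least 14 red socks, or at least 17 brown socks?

121

The worst case stops just short of every target: 21 cyan, 24 maroon, 14 lime, 27 tan, 5 white, 13 red, 16 brown — 21 + 24 + 14 + 27 + 5 + 13 + 16 = 120 socks.
One more sock must push some color to its target, so 120 + 1 = 121.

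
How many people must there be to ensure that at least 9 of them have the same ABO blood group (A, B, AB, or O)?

There are 4 ABO blood groups acting as pigeonholes.
With 4 × 8 = 32 people we could place exactly 8 in each, with no class reaching 9.
One more forces some class to hold 9, so 32 + 1 = 33.

33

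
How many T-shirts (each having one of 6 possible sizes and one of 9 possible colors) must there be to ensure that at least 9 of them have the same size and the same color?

There are 6 × 9 = 54 (size, color) combinations acting as pigeonholes.
With 54 × 8 = 432 T-shirts we could place exactly 8 in each, with no (size, color) pair reaching 9.
One more forces some (size, color) pair to hold 9, so 432 + 1 = 433.

433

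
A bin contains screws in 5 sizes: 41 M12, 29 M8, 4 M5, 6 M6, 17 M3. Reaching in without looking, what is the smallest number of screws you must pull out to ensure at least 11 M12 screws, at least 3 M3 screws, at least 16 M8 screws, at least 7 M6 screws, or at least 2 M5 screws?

35

The worst case stops just short of every target: 10 M12, 15 M8, 1 M5, 6 M6, 2 M3 — 10 + 15 + 1 + 6 + 2 = 34 screws.
One more screw must push some size to its target, so 34 + 1 = 35.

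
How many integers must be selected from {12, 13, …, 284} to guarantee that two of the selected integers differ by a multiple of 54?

55

Group the integers by remainder mod 54; there are 54 residue classes, each nonempty in this range.
Choosing one from each class (54 integers) avoids any shared remainder.
One more choice must repeat a class, so two differ by a multiple of 54. Hence 54 + 1 = 55.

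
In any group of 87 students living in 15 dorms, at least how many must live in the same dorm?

6

The 87 students fall into 15 dorms.
If each of the 15 dorms held at most 5, the total would be at most 15 × 5 = 75 < 87, a contradiction.
So at least one holds ⌈87/15⌉ = 6.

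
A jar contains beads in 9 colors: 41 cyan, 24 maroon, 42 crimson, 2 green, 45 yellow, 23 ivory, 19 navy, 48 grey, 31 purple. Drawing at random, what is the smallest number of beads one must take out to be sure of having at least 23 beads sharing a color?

In the worst case we take at most 22 of each color, but all 2 green and all 19 navy (fewer than 22), giving 22 + 22 + 22 + 2 + 22 + 22 + 19 + 22 + 22 = 175.
One more bead then forces some color to 23, so 175 + 1 = 176.

176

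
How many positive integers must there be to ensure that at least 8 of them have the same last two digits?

There are 100 possible two-digit endings acting as pigeonholes.
With 100 × 7 = 700 positive integers we could place exactly 7 in each, with no class reaching 8.
One more forces some class to hold 8, so 700 + 1 = 701.

701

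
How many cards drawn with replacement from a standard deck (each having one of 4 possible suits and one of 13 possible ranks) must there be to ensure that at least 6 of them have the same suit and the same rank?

261

There are 4 × 13 = 52 (suit, rank) combinations acting as pigeonholes.
With 52 × 5 = 260 cards drawn with replacement from a standard deck we could place exactly 5 in each, with no (suit, rank) pair reaching 6.
One more forces some (suit, rank) pair to hold 6, so 260 + 1 = 261.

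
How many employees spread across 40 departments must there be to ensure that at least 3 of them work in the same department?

There are 40 departments acting as pigeonholes.
With 40 × 2 = 80 employees we could place exactly 2 in each, with no class reaching 3.
One more forces some class to hold 3, so 80 + 1 = 81.

81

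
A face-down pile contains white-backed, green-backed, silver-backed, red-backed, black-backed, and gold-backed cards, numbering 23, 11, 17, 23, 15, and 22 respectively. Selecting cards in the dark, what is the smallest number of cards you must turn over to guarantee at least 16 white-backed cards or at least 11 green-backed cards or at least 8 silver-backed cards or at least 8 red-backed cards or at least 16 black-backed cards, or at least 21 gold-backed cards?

The worst case stops just short of every target: 15 white-backed, 10 green-backed, 7 silver-backed, 7 red-backed, 15 black-backed, 20 gold-backed — 15 + 10 + 7 + 7 + 15 + 20 = 74 cards.
One more card must push some back color to its target, so 74 + 1 = 75.

75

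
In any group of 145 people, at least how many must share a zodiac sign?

If each of the 12 zodiac signs held at most 12, the total would be at most 12 × 12 = 144 < 145, a contradiction.
So at least one holds ⌈145/12⌉ = 13.

13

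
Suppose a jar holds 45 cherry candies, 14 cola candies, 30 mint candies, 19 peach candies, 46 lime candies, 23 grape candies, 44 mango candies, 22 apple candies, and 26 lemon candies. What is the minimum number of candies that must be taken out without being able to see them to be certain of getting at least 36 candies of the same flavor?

In the worst case we take at most 35 of each flavor, but all 14 cola, all 30 mint, all 19 peach, all 23 grape, all 22 apple, and all 26 lemon (fewer than 35), giving 35 + 14 + 30 + 19 + 35 + 23 + 35 + 22 + 26 = 239.
One more candy then forces some flavor to 36, so 239 + 1 = 240.

240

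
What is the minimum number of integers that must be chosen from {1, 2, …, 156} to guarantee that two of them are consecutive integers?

Partition {1, …, 156} into 78 pairs: {1,2}, {3,4}, …, {155,156}.
Choosing 78 integers — say the 78 even numbers 2, 4, …, 156 — takes one from each pair and avoids the property.
Choosing 79 forces two into the same pair by pigeonhole, and those are consecutive. So 79.

79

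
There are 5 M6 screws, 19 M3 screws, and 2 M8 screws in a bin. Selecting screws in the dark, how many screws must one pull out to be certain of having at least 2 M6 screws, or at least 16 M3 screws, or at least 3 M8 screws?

The worst case stops just short of every target: 1 M6, 15 M3, 2 M8 — 1 + 15 + 2 = 18 screws.
One more screw must push some size to its target, so 18 + 1 = 19.

19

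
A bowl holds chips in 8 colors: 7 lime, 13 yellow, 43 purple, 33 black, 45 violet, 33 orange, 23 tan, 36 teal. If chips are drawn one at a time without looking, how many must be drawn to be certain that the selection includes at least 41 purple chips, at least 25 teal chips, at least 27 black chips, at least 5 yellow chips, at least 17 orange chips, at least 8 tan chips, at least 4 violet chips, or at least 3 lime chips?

Each of the 8 colors has its own threshold; avoid all of them simultaneously.
The worst case stops just short of every target: 2 lime, 4 yellow, 40 purple, 26 black, 3 violet, 16 orange, 7 tan, 24 teal — 2 + 4 + 40 + 26 + 3 + 16 + 7 + 24 = 122 chips.
One more chip must push some color to its target, so 122 + 1 = 123.

123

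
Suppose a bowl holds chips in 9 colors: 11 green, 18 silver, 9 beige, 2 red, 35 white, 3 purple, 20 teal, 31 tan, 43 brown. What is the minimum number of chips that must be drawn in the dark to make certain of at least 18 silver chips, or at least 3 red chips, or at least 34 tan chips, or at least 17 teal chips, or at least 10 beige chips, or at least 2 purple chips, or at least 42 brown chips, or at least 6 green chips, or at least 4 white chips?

126

Each of the 9 colors has its own threshold; avoid all of them simultaneously.
The worst case stops just short of every target: 5 green, 17 silver, 9 beige, 2 red, 3 white, 1 purple, 16 teal, all 31 tan, 41 brown — 5 + 17 + 9 + 2 + 3 + 1 + 16 + 31 + 41 = 125 chips.
One more chip must push some color to its target, so 125 + 1 = 126.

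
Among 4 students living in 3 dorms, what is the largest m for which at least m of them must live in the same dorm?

The 4 students fall into 3 dorms.
If each of the 3 dorms held at most 1, the total would be at most 3 × 1 = 3 < 4, a contradiction.
So at least one holds ⌈4/3⌉ = 2.

2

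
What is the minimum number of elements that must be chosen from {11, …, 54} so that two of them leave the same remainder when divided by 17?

18

Group the integers by remainder mod 17; there are 17 residue classes, each nonempty in this range.
Choosing one from each class (17 integers) avoids any shared remainder.
One more choice must repeat a class, so two differ by a multiple of 17. Hence 17 + 1 = 18.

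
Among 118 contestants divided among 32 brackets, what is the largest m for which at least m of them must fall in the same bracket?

4

The 118 contestants fall into 32 brackets.
If each of the 32 brackets held at most 3, the total would be at most 32 × 3 = 96 < 118, a contradiction.
So at least one holds ⌈118/32⌉ = 4.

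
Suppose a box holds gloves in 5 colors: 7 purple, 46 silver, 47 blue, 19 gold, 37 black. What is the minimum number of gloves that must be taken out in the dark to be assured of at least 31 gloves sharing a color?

117

In the worst case we take at most 30 of each color, but all 7 purple and all 19 gold (fewer than 30), giving 7 + 30 + 30 + 19 + 30 = 116.
One more glove then forces some color to 31, so 116 + 1 = 117.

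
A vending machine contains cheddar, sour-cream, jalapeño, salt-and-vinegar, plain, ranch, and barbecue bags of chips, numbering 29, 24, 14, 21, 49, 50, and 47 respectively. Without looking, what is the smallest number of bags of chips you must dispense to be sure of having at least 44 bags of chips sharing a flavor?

218

In the worst case we take at most 43 of each flavor, but all 29 cheddar, all 24 sour-cream, all 14 jalapeño, and all 21 salt-and-vinegar (fewer than 43), giving 29 + 24 + 14 + 21 + 43 + 43 + 43 = 217.
One more bag of chips then forces some flavor to 44, so 217 + 1 = 218.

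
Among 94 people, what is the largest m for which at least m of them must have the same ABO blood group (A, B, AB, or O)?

If each of the 4 ABO blood groups held at most 23, the total would be at most 4 × 23 = 92 < 94, a contradiction.
So at least one holds ⌈94/4⌉ = 24.

24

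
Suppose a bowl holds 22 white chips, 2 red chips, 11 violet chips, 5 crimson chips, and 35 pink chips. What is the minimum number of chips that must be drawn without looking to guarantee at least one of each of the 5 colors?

74

The hardest color to obtain is red: we could draw every other chip first — 75 − 2 = 73 chips — without a single red one.
The next draw must be red, so 73 + 1 = 74.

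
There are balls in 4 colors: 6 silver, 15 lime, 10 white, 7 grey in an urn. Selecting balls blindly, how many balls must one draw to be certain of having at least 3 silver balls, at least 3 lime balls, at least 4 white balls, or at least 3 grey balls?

The worst case stops just short of every target: 2 silver, 2 lime, 3 white, 2 grey — 2 + 2 + 3 + 2 = 9 balls.
One more ball must push some color to its target, so 9 + 1 = 10.

10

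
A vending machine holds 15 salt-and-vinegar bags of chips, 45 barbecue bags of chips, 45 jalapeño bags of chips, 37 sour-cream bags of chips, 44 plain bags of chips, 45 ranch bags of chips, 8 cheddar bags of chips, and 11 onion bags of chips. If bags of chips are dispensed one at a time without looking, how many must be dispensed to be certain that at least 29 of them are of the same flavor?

175

In the worst case we take at most 28 of each flavor, but all 15 salt-and-vinegar, all 8 cheddar, and all 11 onion (fewer than 28), giving 15 + 28 + 28 + 28 + 28 + 28 + 8 + 11 = 174.
One more bag of chips then forces some flavor to 29, so 174 + 1 = 175.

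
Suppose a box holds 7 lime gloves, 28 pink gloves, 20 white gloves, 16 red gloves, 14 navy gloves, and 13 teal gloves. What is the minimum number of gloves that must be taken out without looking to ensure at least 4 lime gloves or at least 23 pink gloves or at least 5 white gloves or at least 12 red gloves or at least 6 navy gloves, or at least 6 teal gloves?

Each of the 6 colors has its own threshold; avoid all of them simultaneously.
The worst case stops just short of every target: 3 lime, 22 pink, 4 white, 11 red, 5 navy, 5 teal — 3 + 22 + 4 + 11 + 5 + 5 = 50 gloves.
One more glove must push some color to its target, so 50 + 1 = 51.

51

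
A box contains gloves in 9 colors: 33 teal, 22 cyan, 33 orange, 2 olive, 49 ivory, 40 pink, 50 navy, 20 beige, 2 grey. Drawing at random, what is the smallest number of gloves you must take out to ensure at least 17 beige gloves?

248

To avoid beige gloves as long as possible, exhaust the other 8 colors first.
The worst case draws every non-beige glove first: 33 + 22 + 33 + 2 + 49 + 40 + 50 + 2 = 231.
The next 17 draws are then forced to be beige, giving 231 + 17 = 248.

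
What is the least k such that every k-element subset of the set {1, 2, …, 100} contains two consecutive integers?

Partition {1, …, 100} into 50 pairs: {1,2}, {3,4}, …, {99,100}.
Choosing 50 integers — say the 50 even numbers 2, 4, …, 100 — takes one from each pair and avoids the property.
Choosing 51 forces two into the same pair by pigeonhole, and those are consecutive. So 51.

51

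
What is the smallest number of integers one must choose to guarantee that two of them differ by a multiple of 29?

Use the pigeonhole principle on residue classes: two integers differ by a multiple of 29 exactly when they share a remainder mod 29.
There are 29 residue classes mod 29, so 29 integers can all lie in distinct classes.
One more integer must repeat a residue, giving a difference divisible by 29. So n = 29 + 1 = 30.

30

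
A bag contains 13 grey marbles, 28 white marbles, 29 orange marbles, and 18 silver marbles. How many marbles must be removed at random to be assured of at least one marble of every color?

76

The hardest color to obtain is grey: we could draw every other marble first — 88 − 13 = 75 marbles — without a single grey one.
The next draw must be grey, so 75 + 1 = 76.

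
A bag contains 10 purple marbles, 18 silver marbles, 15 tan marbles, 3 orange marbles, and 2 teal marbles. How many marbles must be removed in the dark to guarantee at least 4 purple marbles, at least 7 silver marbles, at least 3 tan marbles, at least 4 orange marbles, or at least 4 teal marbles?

Each of the 5 colors has its own threshold; avoid all of them simultaneously.
The worst case stops just short of every target: 3 purple, 6 silver, 2 tan, 3 orange, all 2 teal — 3 + 6 + 2 + 3 + 2 = 16 marbles.
One more marble must push some color to its target, so 16 + 1 = 17.

17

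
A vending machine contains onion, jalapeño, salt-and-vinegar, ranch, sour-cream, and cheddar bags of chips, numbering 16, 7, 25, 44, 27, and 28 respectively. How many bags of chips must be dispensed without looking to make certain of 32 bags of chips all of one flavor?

In the worst case we take at most 31 of each flavor, but all 16 onion, all 7 jalapeño, all 25 salt-and-vinegar, all 27 sour-cream, and all 28 cheddar (fewer than 31), giving 16 + 7 + 25 + 31 + 27 + 28 = 134.
One more bag of chips then forces some flavor to 32, so 134 + 1 = 135.

135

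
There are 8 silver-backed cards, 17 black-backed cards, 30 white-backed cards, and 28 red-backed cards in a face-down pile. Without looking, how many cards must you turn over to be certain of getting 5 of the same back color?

The worst case takes 4 cards of each back color without reaching 5 of any: 4 × 4 = 16.
The next card must bring some back color to 5, so 16 + 1 = 17.

17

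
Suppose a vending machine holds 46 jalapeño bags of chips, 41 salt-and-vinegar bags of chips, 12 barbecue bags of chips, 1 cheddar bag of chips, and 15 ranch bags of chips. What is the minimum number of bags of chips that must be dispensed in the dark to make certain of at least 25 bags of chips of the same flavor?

77

In the worst case we take at most 24 of each flavor, but all 12 barbecue, all 1 cheddar, and all 15 ranch (fewer than 24), giving 24 + 24 + 12 + 1 + 15 = 76.
One more bag of chips then forces some flavor to 25, so 76 + 1 = 77.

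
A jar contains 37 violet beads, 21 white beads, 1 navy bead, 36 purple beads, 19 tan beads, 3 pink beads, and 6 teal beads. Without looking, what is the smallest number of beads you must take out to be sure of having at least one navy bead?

123

The worst case draws every non-navy bead first: 37 + 21 + 36 + 19 + 3 + 6 = 122.
The next draw is then forced to be navy, giving 122 + 1 = 123.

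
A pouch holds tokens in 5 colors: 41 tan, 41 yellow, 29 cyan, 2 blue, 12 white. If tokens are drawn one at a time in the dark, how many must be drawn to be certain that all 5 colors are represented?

The hardest color to obtain is blue: we could draw every other token first — 125 − 2 = 123 tokens — without a single blue one.
The next draw must be blue, so 123 + 1 = 124.

124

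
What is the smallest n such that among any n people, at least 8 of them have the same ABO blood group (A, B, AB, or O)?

There are 4 ABO blood groups acting as pigeonholes.
With 4 × 7 = 28 people we could place exactly 7 in each, with no class reaching 8.
One more forces some class to hold 8, so 28 + 1 = 29.

29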